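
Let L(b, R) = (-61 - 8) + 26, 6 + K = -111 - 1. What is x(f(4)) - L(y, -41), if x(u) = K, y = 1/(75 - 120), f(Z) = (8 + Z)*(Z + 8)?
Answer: -75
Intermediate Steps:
f(Z) = (8 + Z)² (f(Z) = (8 + Z)*(8 + Z) = (8 + Z)²)
y = -1/45 (y = 1/(-45) = -1/45 ≈ -0.022222)
K = -118 (K = -6 + (-111 - 1) = -6 - 112 = -118)
L(b, R) = -43 (L(b, R) = -69 + 26 = -43)
x(u) = -118
x(f(4)) - L(y, -41) = -118 - 1*(-43) = -118 + 43 = -75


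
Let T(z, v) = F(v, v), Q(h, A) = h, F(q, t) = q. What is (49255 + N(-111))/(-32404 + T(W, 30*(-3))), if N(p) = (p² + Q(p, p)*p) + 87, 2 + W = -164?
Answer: -36992/16247 ≈ -2.2769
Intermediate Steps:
W = -166 (W = -2 - 164 = -166)
T(z, v) = v
N(p) = 87 + 2*p² (N(p) = (p² + p*p) + 87 = (p² + p²) + 87 = 2*p² + 87 = 87 + 2*p²)
(49255 + N(-111))/(-32404 + T(W, 30*(-3))) = (49255 + (87 + 2*(-111)²))/(-32404 + 30*(-3)) = (49255 + (87 + 2*12321))/(-32404 - 90) = (49255 + (87 + 24642))/(-32494) = (49255 + 24729)*(-1/32494) = 73984*(-1/32494) = -36992/16247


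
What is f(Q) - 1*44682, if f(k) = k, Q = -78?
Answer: -44760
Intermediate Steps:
f(Q) - 1*44682 = -78 - 1*44682 = -78 - 44682 = -44760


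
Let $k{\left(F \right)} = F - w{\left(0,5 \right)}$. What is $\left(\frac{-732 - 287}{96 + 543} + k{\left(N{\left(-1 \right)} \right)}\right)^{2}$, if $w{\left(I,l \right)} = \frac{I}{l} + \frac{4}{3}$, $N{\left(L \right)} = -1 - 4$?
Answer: $\frac{25664356}{408321} \approx 62.853$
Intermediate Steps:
$N{\left(L \right)} = -5$ ($N{\left(L \right)} = -1 - 4 = -5$)
$w{\left(I,l \right)} = \frac{4}{3} + \frac{I}{l}$ ($w{\left(I,l \right)} = \frac{I}{l} + 4 \cdot \frac{1}{3} = \frac{I}{l} + \frac{4}{3} = \frac{4}{3} + \frac{I}{l}$)
$k{\left(F \right)} = - \frac{4}{3} + F$ ($k{\left(F \right)} = F - \left(\frac{4}{3} + \frac{0}{5}\right) = F - \left(\frac{4}{3} + 0 \cdot \frac{1}{5}\right) = F - \left(\frac{4}{3} + 0\right) = F - \frac{4}{3} = - \frac{4}{3} + F$)
$\left(\frac{-732 - 287}{96 + 543} + k{\left(N{\left(-1 \right)} \right)}\right)^{2} = \left(\frac{-732 - 287}{96 + 543} - \frac{19}{3}\right)^{2} = \left(- \frac{1019}{639} - \frac{19}{3}\right)^{2} = \left(- \frac{5066}{639}\right)^{2} = \frac{25664356}{408321}$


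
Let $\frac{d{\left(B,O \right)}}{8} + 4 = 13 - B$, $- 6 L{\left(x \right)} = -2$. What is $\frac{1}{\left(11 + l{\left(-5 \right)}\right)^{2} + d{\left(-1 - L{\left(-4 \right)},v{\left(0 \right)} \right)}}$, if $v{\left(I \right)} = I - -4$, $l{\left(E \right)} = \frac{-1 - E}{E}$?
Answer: $\frac{75}{14003} \approx 0.005356$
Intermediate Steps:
$L{\left(x \right)} = \frac{1}{3}$ ($L{\left(x \right)} = \left(- \frac{1}{6}\right) \left(-2\right) = \frac{1}{3}$)
$l{\left(E \right)} = \frac{-1 - E}{E}$
$v{\left(I \right)} = 4 + I$ ($v{\left(I \right)} = I + 4 = 4 + I$)
$d{\left(B,O \right)} = 72 - 8 B$ ($d{\left(B,O \right)} = -32 + 8 \left(13 - B\right) = -32 - \left(-104 + 8 B\right) = 72 - 8 B$)
$\frac{1}{\left(11 + l{\left(-5 \right)}\right)^{2} + d{\left(-1 - L{\left(-4 \right)},v{\left(0 \right)} \right)}} = \frac{1}{\left(11 + \frac{-1 - -5}{-5}\right)^{2} + \left(72 - 8 \left(-1 - \frac{1}{3}\right)\right)} = \frac{1}{\left(11 - \frac{-1 + 5}{5}\right)^{2} + \left(72 - 8 \left(-1 - \frac{1}{3}\right)\right)} = \frac{1}{\left(11 - \frac{4}{5}\right)^{2} + \left(72 - - \frac{32}{3}\right)} = \frac{1}{\left(11 - \frac{4}{5}\right)^{2} + \left(72 + \frac{32}{3}\right)} = \frac{1}{\left(\frac{51}{5}\right)^{2} + \frac{248}{3}} = \frac{1}{\frac{2601}{25} + \frac{248}{3}} = \frac{1}{\frac{14003}{75}} = \frac{75}{14003}$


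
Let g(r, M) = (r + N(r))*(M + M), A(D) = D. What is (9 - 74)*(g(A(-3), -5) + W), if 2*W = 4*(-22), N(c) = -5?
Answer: -2340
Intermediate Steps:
g(r, M) = 2*M*(-5 + r) (g(r, M) = (r - 5)*(M + M) = (-5 + r)*(2*M) = 2*M*(-5 + r))
W = -44 (W = (4*(-22))/2 = (1/2)*(-88) = -44)
(9 - 74)*(g(A(-3), -5) + W) = (9 - 74)*(2*(-5)*(-5 - 3) - 44) = -65*(2*(-5)*(-8) - 44) = -65*(80 - 44) = -65*36 = -2340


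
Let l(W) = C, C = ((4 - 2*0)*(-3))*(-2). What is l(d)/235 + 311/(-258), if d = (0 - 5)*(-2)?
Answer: -66893/60630 ≈ -1.1033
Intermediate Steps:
d = 10 (d = -5*(-2) = 10)
C = 24 (C = ((4 + 0)*(-3))*(-2) = (4*(-3))*(-2) = -12*(-2) = 24)
l(W) = 24
l(d)/235 + 311/(-258) = 24/235 + 311/(-258) = 24*(1/235) + 311*(-1/258) = 24/235 - 311/258 = -66893/60630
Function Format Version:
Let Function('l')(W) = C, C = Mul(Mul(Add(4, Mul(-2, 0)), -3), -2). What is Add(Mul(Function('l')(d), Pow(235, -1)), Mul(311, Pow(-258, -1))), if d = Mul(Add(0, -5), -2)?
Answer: Rational(-66893, 60630) ≈ -1.1033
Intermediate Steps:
d = 10 (d = Mul(-5, -2) = 10)
C = 24 (C = Mul(Mul(Add(4, 0), -3), -2) = Mul(Mul(4, -3), -2) = Mul(-12, -2) = 24)
Function('l')(W) = 24
Add(Mul(Function('l')(d), Pow(235, -1)), Mul(311, Pow(-258, -1))) = Add(Mul(24, Pow(235, -1)), Mul(311, Pow(-258, -1))) = Add(Mul(24, Rational(1, 235)), Mul(311, Rational(-1, 258))) = Add(Rational(24, 235), Rational(-311, 258)) = Rational(-66893, 60630)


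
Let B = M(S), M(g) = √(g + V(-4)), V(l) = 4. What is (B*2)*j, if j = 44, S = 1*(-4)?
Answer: 0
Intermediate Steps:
S = -4
M(g) = √(4 + g) (M(g) = √(g + 4) = √(4 + g))
B = 0 (B = √(4 - 4) = √0 = 0)
(B*2)*j = (0*2)*44 = 0*44 = 0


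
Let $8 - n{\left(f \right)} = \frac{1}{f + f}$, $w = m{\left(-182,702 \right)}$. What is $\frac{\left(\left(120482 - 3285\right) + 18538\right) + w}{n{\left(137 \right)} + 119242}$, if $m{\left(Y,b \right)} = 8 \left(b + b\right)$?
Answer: $\frac{40268958}{32674499} \approx 1.2324$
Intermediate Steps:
$m{\left(Y,b \right)} = 16 b$ ($m{\left(Y,b \right)} = 8 \cdot 2 b = 16 b$)
$w = 11232$ ($w = 16 \cdot 702 = 11232$)
$n{\left(f \right)} = 8 - \frac{1}{2 f}$ ($n{\left(f \right)} = 8 - \frac{1}{f + f} = 8 - \frac{1}{2 f}$)
$\frac{\left(\left(120482 - 3285\right) + 18538\right) + w}{n{\left(137 \right)} + 119242} = \frac{\left(\left(120482 - 3285\right) + 18538\right) + 11232}{\left(8 - \frac{1}{2 \cdot 137}\right) + 119242} = \frac{\left(117197 + 18538\right) + 11232}{\left(8 - \frac{1}{274}\right) + 119242} = \frac{135735 + 11232}{\left(8 - \frac{1}{274}\right) + 119242} = \frac{146967}{\frac{2191}{274} + 119242} = \frac{146967}{\frac{32674499}{274}} = 146967 \cdot \frac{274}{32674499} = \frac{40268958}{32674499}$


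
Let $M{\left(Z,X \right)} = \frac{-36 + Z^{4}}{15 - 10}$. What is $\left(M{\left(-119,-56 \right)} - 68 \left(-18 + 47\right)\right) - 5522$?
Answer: $40099283$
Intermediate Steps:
$M{\left(Z,X \right)} = - \frac{36}{5} + \frac{Z^{4}}{5}$ ($M{\left(Z,X \right)} = \frac{-36 + Z^{4}}{5} = \left(-36 + Z^{4}\right) \frac{1}{5} = - \frac{36}{5} + \frac{Z^{4}}{5}$)
$\left(M{\left(-119,-56 \right)} - 68 \left(-18 + 47\right)\right) - 5522 = \left(\left(- \frac{36}{5} + \frac{\left(-119\right)^{4}}{5}\right) - 68 \left(-18 + 47\right)\right) - 5522 = \left(\left(- \frac{36}{5} + \frac{1}{5} \cdot 200533921\right) - 1972\right) - 5522 = \left(\left(- \frac{36}{5} + \frac{200533921}{5}\right) - 1972\right) - 5522 = \left(40106777 - 1972\right) - 5522 = 40104805 - 5522 = 40099283$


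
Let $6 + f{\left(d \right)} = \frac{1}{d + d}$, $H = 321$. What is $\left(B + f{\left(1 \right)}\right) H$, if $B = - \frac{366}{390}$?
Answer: $- \frac{268677}{130} \approx -2066.7$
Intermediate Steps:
$f{\left(d \right)} = -6 + \frac{1}{2 d}$ ($f{\left(d \right)} = -6 + \frac{1}{d + d} = -6 + \frac{1}{2 d}$)
$B = - \frac{61}{65}$ ($B = \left(-366\right) \frac{1}{390} = - \frac{61}{65} \approx -0.93846$)
$\left(B + f{\left(1 \right)}\right) H = \left(- \frac{61}{65} - \left(6 - \frac{1}{2 \cdot 1}\right)\right) 321 = \left(- \frac{61}{65} + \left(-6 + \frac{1}{2} \cdot 1\right)\right) 321 = \left(- \frac{61}{65} + \left(-6 + \frac{1}{2}\right)\right) 321 = \left(- \frac{61}{65} - \frac{11}{2}\right) 321 = \left(- \frac{837}{130}\right) 321 = - \frac{268677}{130}$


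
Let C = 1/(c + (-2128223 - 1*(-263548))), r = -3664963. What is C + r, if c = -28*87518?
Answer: -15814971373378/4315179 ≈ -3.6650e+6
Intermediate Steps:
c = -2450504
C = -1/4315179 (C = 1/(-2450504 + (-2128223 - 1*(-263548))) = 1/(-2450504 + (-2128223 + 263548)) = 1/(-2450504 - 1864675) = 1/(-4315179) = -1/4315179 ≈ -2.3174e-7)
C + r = -1/4315179 - 3664963 = -15814971373378/4315179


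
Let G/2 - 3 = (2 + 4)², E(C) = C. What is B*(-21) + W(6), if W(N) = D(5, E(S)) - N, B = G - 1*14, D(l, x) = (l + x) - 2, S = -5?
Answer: -1352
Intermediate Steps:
D(l, x) = -2 + l + x
G = 78 (G = 6 + 2*(2 + 4)² = 6 + 2*6² = 6 + 2*36 = 6 + 72 = 78)
B = 64 (B = 78 - 1*14 = 78 - 14 = 64)
W(N) = -2 - N (W(N) = (-2 + 5 - 5) - N = -2 - N)
B*(-21) + W(6) = 64*(-21) + (-2 - 1*6) = -1344 + (-2 - 6) = -1344 - 8 = -1352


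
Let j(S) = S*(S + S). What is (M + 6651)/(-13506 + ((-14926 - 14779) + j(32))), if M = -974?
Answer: -5677/41163 ≈ -0.13792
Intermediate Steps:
j(S) = 2*S² (j(S) = S*(2*S) = 2*S²)
(M + 6651)/(-13506 + ((-14926 - 14779) + j(32))) = (-974 + 6651)/(-13506 + ((-14926 - 14779) + 2*32²)) = 5677/(-13506 + (-29705 + 2*1024)) = 5677/(-13506 + (-29705 + 2048)) = 5677/(-13506 - 27657) = 5677/(-41163) = 5677*(-1/41163) = -5677/41163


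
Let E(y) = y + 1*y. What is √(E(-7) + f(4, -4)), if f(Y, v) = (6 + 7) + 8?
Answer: √7 ≈ 2.6458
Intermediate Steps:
E(y) = 2*y (E(y) = y + y = 2*y)
f(Y, v) = 21 (f(Y, v) = 13 + 8 = 21)
√(E(-7) + f(4, -4)) = √(2*(-7) + 21) = √(-14 + 21) = √7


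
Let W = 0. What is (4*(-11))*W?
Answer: 0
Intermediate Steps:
(4*(-11))*W = (4*(-11))*0 = -44*0 = 0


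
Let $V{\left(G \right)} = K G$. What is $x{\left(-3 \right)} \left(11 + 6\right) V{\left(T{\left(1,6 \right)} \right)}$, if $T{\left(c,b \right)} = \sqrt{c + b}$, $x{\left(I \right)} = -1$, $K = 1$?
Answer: $- 17 \sqrt{7} \approx -44.978$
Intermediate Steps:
$T{\left(c,b \right)} = \sqrt{b + c}$
$V{\left(G \right)} = G$ ($V{\left(G \right)} = 1 G = G$)
$x{\left(-3 \right)} \left(11 + 6\right) V{\left(T{\left(1,6 \right)} \right)} = - (11 + 6) \sqrt{6 + 1} = \left(-1\right) 17 \sqrt{7} = - 17 \sqrt{7}$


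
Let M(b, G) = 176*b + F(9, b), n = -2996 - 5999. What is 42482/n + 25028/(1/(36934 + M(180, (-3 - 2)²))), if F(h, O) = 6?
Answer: 15448205090718/8995 ≈ 1.7174e+9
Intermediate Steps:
n = -8995
M(b, G) = 6 + 176*b (M(b, G) = 176*b + 6 = 6 + 176*b)
42482/n + 25028/(1/(36934 + M(180, (-3 - 2)²))) = 42482/(-8995) + 25028/(1/(36934 + (6 + 176*180))) = 42482*(-1/8995) + 25028/(1/(36934 + (6 + 31680))) = -42482/8995 + 25028/(1/(36934 + 31686)) = -42482/8995 + 25028/(1/68620) = -42482/8995 + 25028*68620 = -42482/8995 + 1717421360 = 15448205090718/8995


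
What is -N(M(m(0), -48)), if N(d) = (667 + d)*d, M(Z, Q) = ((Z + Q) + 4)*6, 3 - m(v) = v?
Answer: 103566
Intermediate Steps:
m(v) = 3 - v
M(Z, Q) = 24 + 6*Q + 6*Z (M(Z, Q) = ((Q + Z) + 4)*6 = (4 + Q + Z)*6 = 24 + 6*Q + 6*Z)
N(d) = d*(667 + d)
-N(M(m(0), -48)) = -(24 + 6*(-48) + 6*(3 - 1*0))*(667 + (24 + 6*(-48) + 6*(3 - 1*0))) = -(24 - 288 + 6*(3 + 0))*(667 + (24 - 288 + 6*(3 + 0))) = -(24 - 288 + 6*3)*(667 + (24 - 288 + 6*3)) = -(24 - 288 + 18)*(667 + (24 - 288 + 18)) = -(-246)*(667 - 246) = -(-246)*421 = -1*(-103566) = 103566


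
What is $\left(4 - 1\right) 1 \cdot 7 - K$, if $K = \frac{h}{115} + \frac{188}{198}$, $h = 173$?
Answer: $\frac{211148}{11385} \approx 18.546$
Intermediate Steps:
$K = \frac{27937}{11385}$ ($K = \frac{173}{115} + \frac{188}{198} = 173 \cdot \frac{1}{115} + 188 \cdot \frac{1}{198} = \frac{173}{115} + \frac{94}{99} = \frac{27937}{11385} \approx 2.4538$)
$\left(4 - 1\right) 1 \cdot 7 - K = \left(4 - 1\right) 1 \cdot 7 - \frac{27937}{11385} = 3 \cdot 1 \cdot 7 - \frac{27937}{11385} = 3 \cdot 7 - \frac{27937}{11385} = 21 - \frac{27937}{11385} = \frac{211148}{11385}$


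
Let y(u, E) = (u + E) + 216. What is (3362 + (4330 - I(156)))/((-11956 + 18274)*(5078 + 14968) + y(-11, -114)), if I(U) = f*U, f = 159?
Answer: -744/5506553 ≈ -0.00013511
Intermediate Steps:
I(U) = 159*U
y(u, E) = 216 + E + u (y(u, E) = (E + u) + 216 = 216 + E + u)
(3362 + (4330 - I(156)))/((-11956 + 18274)*(5078 + 14968) + y(-11, -114)) = (3362 + (4330 - 159*156))/((-11956 + 18274)*(5078 + 14968) + (216 - 114 - 11)) = (3362 + (4330 - 1*24804))/(6318*20046 + 91) = (3362 + (4330 - 24804))/(126650628 + 91) = (3362 - 20474)/126650719 = -17112*1/126650719 = -744/5506553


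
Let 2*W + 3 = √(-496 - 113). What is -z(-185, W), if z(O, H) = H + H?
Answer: 3 - I*√609 ≈ 3.0 - 24.678*I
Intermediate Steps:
W = -3/2 + I*√609/2 (W = -3/2 + √(-496 - 113)/2 = -3/2 + √(-609)/2 = -3/2 + (I*√609)/2 = -3/2 + I*√609/2 ≈ -1.5 + 12.339*I)
z(O, H) = 2*H
-z(-185, W) = -2*(-3/2 + I*√609/2) = -(-3 + I*√609) = 3 - I*√609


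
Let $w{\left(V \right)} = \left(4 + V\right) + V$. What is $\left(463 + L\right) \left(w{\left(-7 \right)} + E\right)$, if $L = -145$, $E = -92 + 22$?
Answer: $-25440$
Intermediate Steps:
$w{\left(V \right)} = 4 + 2 V$
$E = -70$
$\left(463 + L\right) \left(w{\left(-7 \right)} + E\right) = \left(463 - 145\right) \left(\left(4 + 2 \left(-7\right)\right) - 70\right) = 318 \left(\left(4 - 14\right) - 70\right) = 318 \left(-10 - 70\right) = 318 \left(-80\right) = -25440$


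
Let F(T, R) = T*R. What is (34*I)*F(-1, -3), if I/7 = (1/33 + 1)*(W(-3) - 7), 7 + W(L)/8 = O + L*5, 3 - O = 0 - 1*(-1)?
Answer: -1351364/11 ≈ -1.2285e+5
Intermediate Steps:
O = 2 (O = 3 - (0 - 1*(-1)) = 3 - (0 + 1) = 3 - 1*1 = 3 - 1 = 2)
W(L) = -40 + 40*L (W(L) = -56 + 8*(2 + L*5) = -56 + 8*(2 + 5*L) = -56 + (16 + 40*L) = -40 + 40*L)
F(T, R) = R*T
I = -39746/33 (I = 7*((1/33 + 1)*((-40 + 40*(-3)) - 7)) = 7*((1/33 + 1)*((-40 - 120) - 7)) = 7*(34*(-160 - 7)/33) = 7*((34/33)*(-167)) = 7*(-5678/33) = -39746/33 ≈ -1204.4)
(34*I)*F(-1, -3) = (34*(-39746/33))*(-3*(-1)) = -1351364/33*3 = -1351364/11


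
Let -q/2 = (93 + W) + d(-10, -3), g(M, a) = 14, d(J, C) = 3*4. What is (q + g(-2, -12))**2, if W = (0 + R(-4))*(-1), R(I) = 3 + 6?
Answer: 31684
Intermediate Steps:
d(J, C) = 12
R(I) = 9
W = -9 (W = (0 + 9)*(-1) = 9*(-1) = -9)
q = -192 (q = -2*((93 - 9) + 12) = -2*(84 + 12) = -2*96 = -192)
(q + g(-2, -12))**2 = (-192 + 14)**2 = (-178)**2 = 31684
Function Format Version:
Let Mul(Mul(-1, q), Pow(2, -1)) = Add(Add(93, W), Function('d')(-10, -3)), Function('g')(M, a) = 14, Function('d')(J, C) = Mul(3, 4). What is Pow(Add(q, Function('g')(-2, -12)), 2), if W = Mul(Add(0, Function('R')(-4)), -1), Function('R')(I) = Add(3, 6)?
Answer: 31684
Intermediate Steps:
Function('d')(J, C) = 12
Function('R')(I) = 9
W = -9 (W = Mul(Add(0, 9), -1) = Mul(9, -1) = -9)
q = -192 (q = Mul(-2, Add(Add(93, -9), 12)) = Mul(-2, Add(84, 12)) = Mul(-2, 96) = -192)
Pow(Add(q, Function('g')(-2, -12)), 2) = Pow(Add(-192, 14), 2) = Pow(-178, 2) = 31684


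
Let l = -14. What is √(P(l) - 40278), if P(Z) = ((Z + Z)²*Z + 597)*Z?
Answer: 22*√217 ≈ 324.08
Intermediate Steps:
P(Z) = Z*(597 + 4*Z³) (P(Z) = ((2*Z)²*Z + 597)*Z = ((4*Z²)*Z + 597)*Z = (4*Z³ + 597)*Z = (597 + 4*Z³)*Z = Z*(597 + 4*Z³))
√(P(l) - 40278) = √(-14*(597 + 4*(-14)³) - 40278) = √(-14*(597 + 4*(-2744)) - 40278) = √(-14*(597 - 10976) - 40278) = √(-14*(-10379) - 40278) = √(145306 - 40278) = √105028 = 22*√217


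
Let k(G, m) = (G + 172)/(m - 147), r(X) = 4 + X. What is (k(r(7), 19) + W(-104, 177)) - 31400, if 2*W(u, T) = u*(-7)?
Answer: -3972791/128 ≈ -31037.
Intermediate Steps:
W(u, T) = -7*u/2 (W(u, T) = (u*(-7))/2 = (-7*u)/2 = -7*u/2)
k(G, m) = (172 + G)/(-147 + m)
(k(r(7), 19) + W(-104, 177)) - 31400 = ((172 + (4 + 7))/(-147 + 19) - 7/2*(-104)) - 31400 = ((172 + 11)/(-128) + 364) - 31400 = (-1/128*183 + 364) - 31400 = (-183/128 + 364) - 31400 = 46409/128 - 31400 = -3972791/128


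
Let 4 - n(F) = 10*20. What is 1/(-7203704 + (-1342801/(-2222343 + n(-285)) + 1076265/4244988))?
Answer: -285898526804/2059528115913443585 ≈ -1.3882e-7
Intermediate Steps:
n(F) = -196 (n(F) = 4 - 10*20 = 4 - 1*200 = 4 - 200 = -196)
1/(-7203704 + (-1342801/(-2222343 + n(-285)) + 1076265/4244988)) = 1/(-7203704 + (-1342801/(-2222343 - 196) + 1076265/4244988)) = 1/(-7203704 + (-1342801/(-2222539) + 1076265*(1/4244988))) = 1/(-7203704 + (-1342801*(-1/2222539) + 358755/1414996)) = 1/(-7203704 + (1342801/2222539 + 358755/1414996)) = 1/(-7203704 + 245218638431/285898526804) = 1/(-2059528115913443585/285898526804) = -285898526804/2059528115913443585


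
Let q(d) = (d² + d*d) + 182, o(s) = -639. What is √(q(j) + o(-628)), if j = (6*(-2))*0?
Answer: I*√457 ≈ 21.378*I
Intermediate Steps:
j = 0 (j = -12*0 = 0)
q(d) = 182 + 2*d² (q(d) = (d² + d²) + 182 = 2*d² + 182 = 182 + 2*d²)
√(q(j) + o(-628)) = √((182 + 2*0²) - 639) = √((182 + 2*0) - 639) = √((182 + 0) - 639) = √(182 - 639) = √(-457) = I*√457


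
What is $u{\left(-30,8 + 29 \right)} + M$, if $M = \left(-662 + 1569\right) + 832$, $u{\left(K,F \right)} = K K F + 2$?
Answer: $35041$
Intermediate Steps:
$u{\left(K,F \right)} = 2 + F K^{2}$ ($u{\left(K,F \right)} = K^{2} F + 2 = F K^{2} + 2 = 2 + F K^{2}$)
$M = 1739$ ($M = 907 + 832 = 1739$)
$u{\left(-30,8 + 29 \right)} + M = \left(2 + \left(8 + 29\right) \left(-30\right)^{2}\right) + 1739 = \left(2 + 37 \cdot 900\right) + 1739 = \left(2 + 33300\right) + 1739 = 33302 + 1739 = 35041$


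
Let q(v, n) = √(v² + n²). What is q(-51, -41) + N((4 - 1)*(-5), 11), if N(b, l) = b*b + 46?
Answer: 271 + √4282 ≈ 336.44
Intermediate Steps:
q(v, n) = √(n² + v²)
N(b, l) = 46 + b² (N(b, l) = b² + 46 = 46 + b²)
q(-51, -41) + N((4 - 1)*(-5), 11) = √((-41)² + (-51)²) + (46 + ((4 - 1)*(-5))²) = √(1681 + 2601) + (46 + (3*(-5))²) = √4282 + (46 + (-15)²) = √4282 + (46 + 225) = √4282 + 271 = 271 + √4282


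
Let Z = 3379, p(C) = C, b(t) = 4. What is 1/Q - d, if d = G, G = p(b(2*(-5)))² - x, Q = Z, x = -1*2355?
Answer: -8011608/3379 ≈ -2371.0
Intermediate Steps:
x = -2355
Q = 3379
G = 2371 (G = 4² - 1*(-2355) = 16 + 2355 = 2371)
d = 2371
1/Q - d = 1/3379 - 1*2371 = 1/3379 - 2371 = -8011608/3379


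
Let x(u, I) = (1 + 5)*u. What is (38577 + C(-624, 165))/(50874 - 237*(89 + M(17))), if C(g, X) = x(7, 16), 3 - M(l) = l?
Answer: 12873/11033 ≈ 1.1668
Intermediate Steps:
M(l) = 3 - l
x(u, I) = 6*u
C(g, X) = 42 (C(g, X) = 6*7 = 42)
(38577 + C(-624, 165))/(50874 - 237*(89 + M(17))) = (38577 + 42)/(50874 - 237*(89 + (3 - 1*17))) = 38619/(50874 - 237*(89 + (3 - 17))) = 38619/(50874 - 237*(89 - 14)) = 38619/(50874 - 237*75) = 38619/(50874 - 17775) = 38619/33099 = 38619*(1/33099) = 12873/11033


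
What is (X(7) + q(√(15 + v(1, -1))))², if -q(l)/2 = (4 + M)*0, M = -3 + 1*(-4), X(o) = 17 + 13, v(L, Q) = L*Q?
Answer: 900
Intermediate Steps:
X(o) = 30
M = -7 (M = -3 - 4 = -7)
q(l) = 0 (q(l) = -2*(4 - 7)*0 = -(-6)*0 = -2*0 = 0)
(X(7) + q(√(15 + v(1, -1))))² = (30 + 0)² = 30² = 900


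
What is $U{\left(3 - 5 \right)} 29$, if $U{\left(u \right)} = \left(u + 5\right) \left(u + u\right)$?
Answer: $-348$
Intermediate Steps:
$U{\left(u \right)} = 2 u \left(5 + u\right)$ ($U{\left(u \right)} = \left(5 + u\right) 2 u = 2 u \left(5 + u\right)$)
$U{\left(3 - 5 \right)} 29 = 2 \left(3 - 5\right) \left(5 + \left(3 - 5\right)\right) 29 = 2 \left(-2\right) \left(5 - 2\right) 29 = 2 \left(-2\right) 3 \cdot 29 = \left(-12\right) 29 = -348$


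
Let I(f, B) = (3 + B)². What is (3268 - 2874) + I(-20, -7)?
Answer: 410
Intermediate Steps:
(3268 - 2874) + I(-20, -7) = (3268 - 2874) + (3 - 7)² = 394 + (-4)² = 394 + 16 = 410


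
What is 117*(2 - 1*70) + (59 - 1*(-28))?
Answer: -7869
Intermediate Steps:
117*(2 - 1*70) + (59 - 1*(-28)) = 117*(2 - 70) + (59 + 28) = 117*(-68) + 87 = -7956 + 87 = -7869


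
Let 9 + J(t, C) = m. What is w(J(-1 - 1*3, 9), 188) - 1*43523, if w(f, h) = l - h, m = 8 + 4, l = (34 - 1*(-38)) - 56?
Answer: -43695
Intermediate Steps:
l = 16 (l = (34 + 38) - 56 = 72 - 56 = 16)
m = 12
J(t, C) = 3 (J(t, C) = -9 + 12 = 3)
w(f, h) = 16 - h
w(J(-1 - 1*3, 9), 188) - 1*43523 = (16 - 1*188) - 1*43523 = (16 - 188) - 43523 = -172 - 43523 = -43695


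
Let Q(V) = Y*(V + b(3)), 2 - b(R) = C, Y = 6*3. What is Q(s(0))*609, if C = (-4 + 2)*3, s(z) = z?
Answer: 87696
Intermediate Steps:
Y = 18
C = -6 (C = -2*3 = -6)
b(R) = 8 (b(R) = 2 - 1*(-6) = 2 + 6 = 8)
Q(V) = 144 + 18*V (Q(V) = 18*(V + 8) = 18*(8 + V) = 144 + 18*V)
Q(s(0))*609 = (144 + 18*0)*609 = (144 + 0)*609 = 144*609 = 87696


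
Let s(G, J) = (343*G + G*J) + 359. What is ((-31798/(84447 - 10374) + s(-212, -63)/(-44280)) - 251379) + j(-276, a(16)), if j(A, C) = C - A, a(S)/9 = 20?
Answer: -91445838192943/364439160 ≈ -2.5092e+5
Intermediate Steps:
a(S) = 180 (a(S) = 9*20 = 180)
s(G, J) = 359 + 343*G + G*J
((-31798/(84447 - 10374) + s(-212, -63)/(-44280)) - 251379) + j(-276, a(16)) = ((-31798/(84447 - 10374) + (359 + 343*(-212) - 212*(-63))/(-44280)) - 251379) + (180 - 1*(-276)) = ((-31798/74073 + (359 - 72716 + 13356)*(-1/44280)) - 251379) + (180 + 276) = ((-31798*1/74073 - 59001*(-1/44280)) - 251379) + 456 = ((-31798/74073 + 19667/14760) - 251379) + 456 = (329151737/364439160 - 251379) + 456 = -91612022449903/364439160 + 456 = -91445838192943/364439160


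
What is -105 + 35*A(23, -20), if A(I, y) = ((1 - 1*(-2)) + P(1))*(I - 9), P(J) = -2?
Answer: 385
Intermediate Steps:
A(I, y) = -9 + I (A(I, y) = ((1 - 1*(-2)) - 2)*(I - 9) = ((1 + 2) - 2)*(-9 + I) = (3 - 2)*(-9 + I) = 1*(-9 + I) = -9 + I)
-105 + 35*A(23, -20) = -105 + 35*(-9 + 23) = -105 + 35*14 = -105 + 490 = 385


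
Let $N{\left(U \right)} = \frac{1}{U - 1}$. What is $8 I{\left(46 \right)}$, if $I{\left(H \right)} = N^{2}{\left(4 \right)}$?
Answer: $\frac{8}{9} \approx 0.88889$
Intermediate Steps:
$N{\left(U \right)} = \frac{1}{-1 + U}$
$I{\left(H \right)} = \frac{1}{9}$ ($I{\left(H \right)} = \left(\frac{1}{-1 + 4}\right)^{2} = \left(\frac{1}{3}\right)^{2} = \frac{1}{9}$)
$8 I{\left(46 \right)} = 8 \cdot \frac{1}{9} = \frac{8}{9}$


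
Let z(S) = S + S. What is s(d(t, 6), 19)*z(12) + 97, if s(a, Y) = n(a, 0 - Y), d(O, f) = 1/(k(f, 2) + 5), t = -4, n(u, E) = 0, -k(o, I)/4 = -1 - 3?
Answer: 97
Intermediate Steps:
k(o, I) = 16 (k(o, I) = -4*(-1 - 3) = -4*(-4) = 16)
z(S) = 2*S
d(O, f) = 1/21 (d(O, f) = 1/(16 + 5) = 1/21)
s(a, Y) = 0
s(d(t, 6), 19)*z(12) + 97 = 0*(2*12) + 97 = 0*24 + 97 = 0 + 97 = 97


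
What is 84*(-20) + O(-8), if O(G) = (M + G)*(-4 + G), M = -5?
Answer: -1524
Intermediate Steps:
O(G) = (-5 + G)*(-4 + G)
84*(-20) + O(-8) = 84*(-20) + (20 + (-8)² - 9*(-8)) = -1680 + (20 + 64 + 72) = -1680 + 156 = -1524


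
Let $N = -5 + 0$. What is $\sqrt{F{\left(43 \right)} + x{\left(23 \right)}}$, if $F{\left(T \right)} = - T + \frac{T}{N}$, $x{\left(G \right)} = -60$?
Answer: $\frac{3 i \sqrt{310}}{5} \approx 10.564 i$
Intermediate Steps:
$N = -5$
$F{\left(T \right)} = - \frac{6 T}{5}$ ($F{\left(T \right)} = - T + \frac{T}{-5} = - T + T \left(- \frac{1}{5}\right) = - T - \frac{T}{5} = - \frac{6 T}{5}$)
$\sqrt{F{\left(43 \right)} + x{\left(23 \right)}} = \sqrt{\left(- \frac{6}{5}\right) 43 - 60} = \sqrt{- \frac{258}{5} - 60} = \sqrt{- \frac{558}{5}} = \frac{3 i \sqrt{310}}{5}$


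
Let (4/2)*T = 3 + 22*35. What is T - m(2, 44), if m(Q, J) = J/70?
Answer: 27011/70 ≈ 385.87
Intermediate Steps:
T = 773/2 (T = (3 + 22*35)/2 = (3 + 770)/2 = (½)*773 = 773/2 ≈ 386.50)
m(Q, J) = J/70 (m(Q, J) = J*(1/70) = J/70)
T - m(2, 44) = 773/2 - 44/70 = 773/2 - 1*22/35 = 773/2 - 22/35 = 27011/70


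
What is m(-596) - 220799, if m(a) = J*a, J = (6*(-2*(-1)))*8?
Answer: -278015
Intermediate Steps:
J = 96 (J = (6*2)*8 = 12*8 = 96)
m(a) = 96*a
m(-596) - 220799 = 96*(-596) - 220799 = -57216 - 220799 = -278015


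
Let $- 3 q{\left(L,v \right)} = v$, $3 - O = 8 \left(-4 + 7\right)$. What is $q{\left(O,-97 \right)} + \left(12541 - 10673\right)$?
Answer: $\frac{5701}{3} \approx 1900.3$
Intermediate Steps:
$O = -21$ ($O = 3 - 8 \left(-4 + 7\right) = 3 - 8 \cdot 3 = 3 - 24 = -21$)
$q{\left(L,v \right)} = - \frac{v}{3}$
$q{\left(O,-97 \right)} + \left(12541 - 10673\right) = \left(- \frac{1}{3}\right) \left(-97\right) + \left(12541 - 10673\right) = \frac{97}{3} + \left(12541 - 10673\right) = \frac{97}{3} + 1868 = \frac{5701}{3}$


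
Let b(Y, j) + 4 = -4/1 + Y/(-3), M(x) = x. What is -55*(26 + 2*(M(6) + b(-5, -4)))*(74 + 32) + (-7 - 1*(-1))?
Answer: -443098/3 ≈ -1.4770e+5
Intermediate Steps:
b(Y, j) = -8 - Y/3 (b(Y, j) = -4 + (-4/1 + Y/(-3)) = -4 + (-4*1 + Y*(-⅓)) = -4 + (-4 - Y/3) = -8 - Y/3)
-55*(26 + 2*(M(6) + b(-5, -4)))*(74 + 32) + (-7 - 1*(-1)) = -55*(26 + 2*(6 + (-8 - ⅓*(-5))))*(74 + 32) + (-7 - 1*(-1)) = -55*(26 + 2*(6 + (-8 + 5/3)))*106 + (-7 + 1) = -55*(26 + 2*(6 - 19/3))*106 - 6 = -55*(26 + 2*(-⅓))*106 - 6 = -55*(26 - ⅔)*106 - 6 = -4180*106/3 - 6 = -55*8056/3 - 6 = -443080/3 - 6 = -443098/3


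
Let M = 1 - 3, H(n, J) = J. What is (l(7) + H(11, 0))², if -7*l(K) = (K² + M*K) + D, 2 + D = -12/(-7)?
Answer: 59049/2401 ≈ 24.594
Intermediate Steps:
D = -2/7 (D = -2 - 12/(-7) = -2 - 12*(-⅐) = -2 + 12/7 = -2/7 ≈ -0.28571)
M = -2
l(K) = 2/49 - K²/7 + 2*K/7 (l(K) = -((K² - 2*K) - 2/7)/7 = -(-2/7 + K² - 2*K)/7 = 2/49 - K²/7 + 2*K/7)
(l(7) + H(11, 0))² = ((2/49 - ⅐*7² + (2/7)*7) + 0)² = ((2/49 - ⅐*49 + 2) + 0)² = ((2/49 - 7 + 2) + 0)² = (-243/49 + 0)² = (-243/49)² = 59049/2401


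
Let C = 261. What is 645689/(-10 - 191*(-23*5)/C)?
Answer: 168524829/19355 ≈ 8707.0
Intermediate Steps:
645689/(-10 - 191*(-23*5)/C) = 645689/(-10 - 191*(-23*5)/261) = 645689/(-10 - (-21965)/261) = 645689/(-10 - 191*(-115/261)) = 645689/(-10 + 21965/261) = 645689/(19355/261) = 645689*(261/19355) = 168524829/19355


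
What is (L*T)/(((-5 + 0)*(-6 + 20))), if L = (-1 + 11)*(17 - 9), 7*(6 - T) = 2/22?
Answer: -3688/539 ≈ -6.8423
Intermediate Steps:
T = 461/77 (T = 6 - 2/(7*22) = 6 - ⅐*1/11 = 6 - 1/77 = 461/77 ≈ 5.9870)
L = 80 (L = 10*8 = 80)
(L*T)/(((-5 + 0)*(-6 + 20))) = (80*(461/77))/(((-5 + 0)*(-6 + 20))) = 36880/(77*((-5*14))) = (36880/77)/(-70) = (36880/77)*(-1/70) = -3688/539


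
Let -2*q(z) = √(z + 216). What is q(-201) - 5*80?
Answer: -400 - √15/2 ≈ -401.94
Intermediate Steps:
q(z) = -√(216 + z)/2 (q(z) = -√(z + 216)/2 = -√(216 + z)/2)
q(-201) - 5*80 = -√(216 - 201)/2 - 5*80 = -√15/2 - 400 = -400 - √15/2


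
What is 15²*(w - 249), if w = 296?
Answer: 10575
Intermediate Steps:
15²*(w - 249) = 15²*(296 - 249) = 225*47 = 10575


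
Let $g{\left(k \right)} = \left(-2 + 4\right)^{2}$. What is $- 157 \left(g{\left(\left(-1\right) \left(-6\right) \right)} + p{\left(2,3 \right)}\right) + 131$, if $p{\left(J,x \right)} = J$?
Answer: $-811$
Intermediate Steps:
$g{\left(k \right)} = 4$ ($g{\left(k \right)} = 2^{2} = 4$)
$- 157 \left(g{\left(\left(-1\right) \left(-6\right) \right)} + p{\left(2,3 \right)}\right) + 131 = - 157 \left(4 + 2\right) + 131 = \left(-157\right) 6 + 131 = -942 + 131 = -811$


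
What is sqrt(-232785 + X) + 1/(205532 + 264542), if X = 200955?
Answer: 1/470074 + I*sqrt(31830) ≈ 2.1273e-6 + 178.41*I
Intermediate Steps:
sqrt(-232785 + X) + 1/(205532 + 264542) = sqrt(-232785 + 200955) + 1/(205532 + 264542) = sqrt(-31830) + 1/470074 = I*sqrt(31830) + 1/470074 = 1/470074 + I*sqrt(31830)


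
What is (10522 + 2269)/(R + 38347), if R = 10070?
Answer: 12791/48417 ≈ 0.26418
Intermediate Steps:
(10522 + 2269)/(R + 38347) = (10522 + 2269)/(10070 + 38347) = 12791/48417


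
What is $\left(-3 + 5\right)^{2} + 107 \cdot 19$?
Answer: $2037$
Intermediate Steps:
$\left(-3 + 5\right)^{2} + 107 \cdot 19 = 2^{2} + 2033 = 4 + 2033 = 2037$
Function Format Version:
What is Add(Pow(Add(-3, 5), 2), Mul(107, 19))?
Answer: 2037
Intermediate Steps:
Add(Pow(Add(-3, 5), 2), Mul(107, 19)) = Add(Pow(2, 2), 2033) = Add(4, 2033) = 2037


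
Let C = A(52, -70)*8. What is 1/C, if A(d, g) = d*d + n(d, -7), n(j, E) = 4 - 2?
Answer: 1/21648 ≈ 4.6194e-5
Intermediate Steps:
n(j, E) = 2
A(d, g) = 2 + d**2 (A(d, g) = d*d + 2 = d**2 + 2 = 2 + d**2)
C = 21648 (C = (2 + 52**2)*8 = (2 + 2704)*8 = 2706*8 = 21648)
1/C = 1/21648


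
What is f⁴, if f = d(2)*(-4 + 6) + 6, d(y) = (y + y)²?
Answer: 2085136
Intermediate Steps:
d(y) = 4*y² (d(y) = (2*y)² = 4*y²)
f = 38 (f = (4*2²)*(-4 + 6) + 6 = (4*4)*2 + 6 = 16*2 + 6 = 32 + 6 = 38)
f⁴ = 38⁴ = 2085136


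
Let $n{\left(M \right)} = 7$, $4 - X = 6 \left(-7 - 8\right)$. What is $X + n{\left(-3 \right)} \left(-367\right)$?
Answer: $-2475$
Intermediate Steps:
$X = 94$ ($X = 4 - 6 \left(-7 - 8\right) = 4 - 6 \left(-15\right) = 4 - -90 = 4 + 90 = 94$)
$X + n{\left(-3 \right)} \left(-367\right) = 94 + 7 \left(-367\right) = 94 - 2569 = -2475$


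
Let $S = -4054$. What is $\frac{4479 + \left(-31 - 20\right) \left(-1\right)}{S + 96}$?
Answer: $- \frac{2265}{1979} \approx -1.1445$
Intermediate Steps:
$\frac{4479 + \left(-31 - 20\right) \left(-1\right)}{S + 96} = \frac{4479 + \left(-31 - 20\right) \left(-1\right)}{-4054 + 96} = \frac{4479 - -51}{-3958} = \left(4479 + 51\right) \left(- \frac{1}{3958}\right) = 4530 \left(- \frac{1}{3958}\right) = - \frac{2265}{1979}$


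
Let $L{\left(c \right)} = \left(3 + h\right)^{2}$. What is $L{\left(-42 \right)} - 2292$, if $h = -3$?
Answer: $-2292$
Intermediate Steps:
$L{\left(c \right)} = 0$ ($L{\left(c \right)} = \left(3 - 3\right)^{2} = 0^{2} = 0$)
$L{\left(-42 \right)} - 2292 = 0 - 2292 = -2292$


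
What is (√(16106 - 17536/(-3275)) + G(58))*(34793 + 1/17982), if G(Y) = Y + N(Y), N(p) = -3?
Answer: 34410624985/17982 + 625647727*√6912173866/11778210 ≈ 6.3299e+6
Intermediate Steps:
G(Y) = -3 + Y (G(Y) = Y - 3 = -3 + Y)
(√(16106 - 17536/(-3275)) + G(58))*(34793 + 1/17982) = (√(16106 - 17536/(-3275)) + (-3 + 58))*(34793 + 1/17982) = (√(16106 - 17536*(-1/3275)) + 55)*(34793 + 1/17982) = (√(16106 + 17536/3275) + 55)*(625647727/17982) = (√(52764686/3275) + 55)*(625647727/17982) = (√6912173866/655 + 55)*(625647727/17982) = (55 + √6912173866/655)*(625647727/17982) = 34410624985/17982 + 625647727*√6912173866/11778210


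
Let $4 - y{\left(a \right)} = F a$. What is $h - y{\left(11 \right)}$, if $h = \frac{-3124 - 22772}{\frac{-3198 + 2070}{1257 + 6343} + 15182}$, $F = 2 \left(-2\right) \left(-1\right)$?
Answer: $\frac{42485320}{1109443} \approx 38.294$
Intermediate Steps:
$F = 4$ ($F = \left(-4\right) \left(-1\right) = 4$)
$y{\left(a \right)} = 4 - 4 a$
$h = - \frac{1892400}{1109443}$ ($h = - \frac{25896}{- \frac{1128}{7600} + 15182} = - \frac{25896}{\left(-1128\right) \frac{1}{7600} + 15182} = - \frac{25896}{- \frac{141}{950} + 15182} = - \frac{25896}{\frac{14422759}{950}} = \left(-25896\right) \frac{950}{14422759} = - \frac{1892400}{1109443} \approx -1.7057$)
$h - y{\left(11 \right)} = - \frac{1892400}{1109443} - \left(4 - 44\right) = - \frac{1892400}{1109443} - -40 = - \frac{1892400}{1109443} + 40 = \frac{42485320}{1109443}$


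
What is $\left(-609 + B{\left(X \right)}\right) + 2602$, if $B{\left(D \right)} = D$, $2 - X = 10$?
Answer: $1985$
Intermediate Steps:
$X = -8$ ($X = 2 - 10 = -8$)
$\left(-609 + B{\left(X \right)}\right) + 2602 = \left(-609 - 8\right) + 2602 = -617 + 2602 = 1985$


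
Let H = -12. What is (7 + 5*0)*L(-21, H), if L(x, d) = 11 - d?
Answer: 161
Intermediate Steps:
(7 + 5*0)*L(-21, H) = (7 + 5*0)*(11 - 1*(-12)) = (7 + 0)*(11 + 12) = 7*23 = 161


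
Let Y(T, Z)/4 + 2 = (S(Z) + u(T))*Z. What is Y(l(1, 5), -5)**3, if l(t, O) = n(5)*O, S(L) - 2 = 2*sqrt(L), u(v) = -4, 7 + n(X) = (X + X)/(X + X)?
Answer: -735232 + 197120*I*sqrt(5) ≈ -7.3523e+5 + 4.4077e+5*I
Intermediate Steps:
n(X) = -6 (n(X) = -7 + (X + X)/(X + X) = -7 + (2*X)/((2*X)) = -7 + (2*X)*(1/(2*X)) = -7 + 1 = -6)
S(L) = 2 + 2*sqrt(L)
l(t, O) = -6*O
Y(T, Z) = -8 + 4*Z*(-2 + 2*sqrt(Z)) (Y(T, Z) = -8 + 4*(((2 + 2*sqrt(Z)) - 4)*Z) = -8 + 4*((-2 + 2*sqrt(Z))*Z) = -8 + 4*(Z*(-2 + 2*sqrt(Z))) = -8 + 4*Z*(-2 + 2*sqrt(Z)))
Y(l(1, 5), -5)**3 = (-8 - 8*(-5) + 8*(-5)**(3/2))**3 = (-8 + 40 + 8*(-5*I*sqrt(5)))**3 = (-8 + 40 - 40*I*sqrt(5))**3 = (32 - 40*I*sqrt(5))**3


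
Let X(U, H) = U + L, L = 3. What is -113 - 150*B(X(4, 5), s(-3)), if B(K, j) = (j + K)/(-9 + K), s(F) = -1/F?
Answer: 437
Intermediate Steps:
X(U, H) = 3 + U (X(U, H) = U + 3 = 3 + U)
B(K, j) = (K + j)/(-9 + K)
-113 - 150*B(X(4, 5), s(-3)) = -113 - 150*((3 + 4) - 1/(-3))/(-9 + (3 + 4)) = -113 - 150*(7 - 1*(-1/3))/(-9 + 7) = -113 - 150*(7 + 1/3)/(-2) = -113 - (-75)*22/3 = -113 - 150*(-11/3) = -113 + 550 = 437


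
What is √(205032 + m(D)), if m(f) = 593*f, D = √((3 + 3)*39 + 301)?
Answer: √(205032 + 593*√535) ≈ 467.71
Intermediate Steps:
D = √535 (D = √(6*39 + 301) = √(234 + 301) = √535 ≈ 23.130)
√(205032 + m(D)) = √(205032 + 593*√535)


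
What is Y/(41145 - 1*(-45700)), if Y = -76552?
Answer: -76552/86845 ≈ -0.88148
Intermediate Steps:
Y/(41145 - 1*(-45700)) = -76552/(41145 - 1*(-45700)) = -76552/(41145 + 45700) = -76552/86845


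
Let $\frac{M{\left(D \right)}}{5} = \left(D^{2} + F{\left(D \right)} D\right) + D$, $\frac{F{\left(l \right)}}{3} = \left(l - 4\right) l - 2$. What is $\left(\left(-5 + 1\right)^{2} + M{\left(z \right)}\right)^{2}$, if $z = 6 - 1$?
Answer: $152881$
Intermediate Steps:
$F{\left(l \right)} = -6 + 3 l \left(-4 + l\right)$ ($F{\left(l \right)} = 3 \left(\left(l - 4\right) l - 2\right) = 3 \left(\left(-4 + l\right) l - 2\right) = 3 \left(l \left(-4 + l\right) - 2\right) = 3 \left(-2 + l \left(-4 + l\right)\right) = -6 + 3 l \left(-4 + l\right)$)
$z = 5$ ($z = 6 - 1 = 5$)
$M{\left(D \right)} = 5 D + 5 D^{2} + 5 D \left(-6 - 12 D + 3 D^{2}\right)$ ($M{\left(D \right)} = 5 \left(\left(D^{2} + \left(-6 - 12 D + 3 D^{2}\right) D\right) + D\right) = 5 \left(\left(D^{2} + D \left(-6 - 12 D + 3 D^{2}\right)\right) + D\right) = 5 \left(D + D^{2} + D \left(-6 - 12 D + 3 D^{2}\right)\right) = 5 D + 5 D^{2} + 5 D \left(-6 - 12 D + 3 D^{2}\right)$)
$\left(\left(-5 + 1\right)^{2} + M{\left(z \right)}\right)^{2} = \left(\left(-5 + 1\right)^{2} + 5 \cdot 5 \left(-5 - 55 + 3 \cdot 5^{2}\right)\right)^{2} = \left(\left(-4\right)^{2} + 5 \cdot 5 \left(-5 - 55 + 3 \cdot 25\right)\right)^{2} = \left(16 + 5 \cdot 5 \left(-5 - 55 + 75\right)\right)^{2} = \left(16 + 5 \cdot 5 \cdot 15\right)^{2} = \left(16 + 375\right)^{2} = 391^{2} = 152881$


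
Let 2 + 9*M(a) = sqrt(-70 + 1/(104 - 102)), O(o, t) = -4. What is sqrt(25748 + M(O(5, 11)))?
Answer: sqrt(926920 + 2*I*sqrt(278))/6 ≈ 160.46 + 0.0028864*I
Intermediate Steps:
M(a) = -2/9 + I*sqrt(278)/18 (M(a) = -2/9 + sqrt(-70 + 1/(104 - 102))/9 = -2/9 + sqrt(-70 + 1/2)/9 = -2/9 + sqrt(-139/2)/9 = -2/9 + (I*sqrt(278)/2)/9 = -2/9 + I*sqrt(278)/18)
sqrt(25748 + M(O(5, 11))) = sqrt(25748 + (-2/9 + I*sqrt(278)/18)) = sqrt(231730/9 + I*sqrt(278)/18)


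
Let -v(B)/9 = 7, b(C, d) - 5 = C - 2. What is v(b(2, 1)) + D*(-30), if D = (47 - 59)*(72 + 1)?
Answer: 26217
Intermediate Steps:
b(C, d) = 3 + C (b(C, d) = 5 + (C - 2) = 5 + (-2 + C) = 3 + C)
v(B) = -63 (v(B) = -9*7 = -63)
D = -876 (D = -12*73 = -876)
v(b(2, 1)) + D*(-30) = -63 - 876*(-30) = -63 + 26280 = 26217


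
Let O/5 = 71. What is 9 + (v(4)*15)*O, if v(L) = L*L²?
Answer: 340809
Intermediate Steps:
O = 355 (O = 5*71 = 355)
v(L) = L³
9 + (v(4)*15)*O = 9 + (4³*15)*355 = 9 + (64*15)*355 = 9 + 960*355 = 9 + 340800 = 340809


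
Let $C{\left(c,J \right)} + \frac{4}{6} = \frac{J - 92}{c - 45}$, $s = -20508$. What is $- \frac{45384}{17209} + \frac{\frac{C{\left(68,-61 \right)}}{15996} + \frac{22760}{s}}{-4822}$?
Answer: $- \frac{412757151364178683}{156525604444920168} \approx -2.637$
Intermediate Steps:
$C{\left(c,J \right)} = - \frac{2}{3} + \frac{-92 + J}{-45 + c}$ ($C{\left(c,J \right)} = - \frac{2}{3} + \frac{J - 92}{c - 45} = - \frac{2}{3} + \frac{-92 + J}{-45 + c}$)
$- \frac{45384}{17209} + \frac{\frac{C{\left(68,-61 \right)}}{15996} + \frac{22760}{s}}{-4822} = - \frac{45384}{17209} + \frac{\frac{\frac{1}{-45 + 68} \left(-62 - 61 - \frac{136}{3}\right)}{15996} + \frac{22760}{-20508}}{-4822} = \left(-45384\right) \frac{1}{17209} + \left(\frac{-62 - 61 - \frac{136}{3}}{23} \cdot \frac{1}{15996} + 22760 \left(- \frac{1}{20508}\right)\right) \left(- \frac{1}{4822}\right) = - \frac{45384}{17209} + \left(\frac{1}{23} \left(- \frac{505}{3}\right) \frac{1}{15996} - \frac{5690}{5127}\right) \left(- \frac{1}{4822}\right) = - \frac{45384}{17209} + \left(\left(- \frac{505}{69}\right) \frac{1}{15996} - \frac{5690}{5127}\right) \left(- \frac{1}{4822}\right) = - \frac{45384}{17209} + \left(- \frac{505}{1103724} - \frac{5690}{5127}\right) \left(- \frac{1}{4822}\right) = - \frac{45384}{17209} - - \frac{2094259565}{9095566531752} = - \frac{45384}{17209} + \frac{2094259565}{9095566531752} = - \frac{412757151364178683}{156525604444920168}$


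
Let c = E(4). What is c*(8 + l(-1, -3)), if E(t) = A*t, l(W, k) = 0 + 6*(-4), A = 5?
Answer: -320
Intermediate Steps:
l(W, k) = -24 (l(W, k) = 0 - 24 = -24)
E(t) = 5*t
c = 20 (c = 5*4 = 20)
c*(8 + l(-1, -3)) = 20*(8 - 24) = 20*(-16) = -320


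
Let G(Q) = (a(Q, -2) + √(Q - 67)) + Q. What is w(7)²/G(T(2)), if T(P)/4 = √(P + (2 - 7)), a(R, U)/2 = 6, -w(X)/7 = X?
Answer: 2401/(12 + √(-67 + 4*I*√3) + 4*I*√3) ≈ 77.862 - 94.797*I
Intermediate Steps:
w(X) = -7*X
a(R, U) = 12 (a(R, U) = 2*6 = 12)
T(P) = 4*√(-5 + P) (T(P) = 4*√(P + (2 - 7)) = 4*√(P - 5) = 4*√(-5 + P))
G(Q) = 12 + Q + √(-67 + Q) (G(Q) = (12 + √(Q - 67)) + Q = (12 + √(-67 + Q)) + Q = 12 + Q + √(-67 + Q))
w(7)²/G(T(2)) = (-7*7)²/(12 + 4*√(-5 + 2) + √(-67 + 4*√(-5 + 2))) = (-49)²/(12 + 4*√(-3) + √(-67 + 4*√(-3))) = 2401/(12 + 4*(I*√3) + √(-67 + 4*(I*√3))) = 2401/(12 + 4*I*√3 + √(-67 + 4*I*√3)) = 2401/(12 + √(-67 + 4*I*√3) + 4*I*√3)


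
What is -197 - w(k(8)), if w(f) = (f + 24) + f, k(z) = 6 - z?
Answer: -217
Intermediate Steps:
w(f) = 24 + 2*f (w(f) = (24 + f) + f = 24 + 2*f)
-197 - w(k(8)) = -197 - (24 + 2*(6 - 1*8)) = -197 - (24 + 2*(6 - 8)) = -197 - (24 + 2*(-2)) = -197 - (24 - 4) = -197 - 1*20 = -197 - 20 = -217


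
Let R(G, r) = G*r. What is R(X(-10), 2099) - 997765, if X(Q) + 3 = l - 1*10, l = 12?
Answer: -999864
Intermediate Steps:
X(Q) = -1 (X(Q) = -3 + (12 - 1*10) = -3 + (12 - 10) = -3 + 2 = -1)
R(X(-10), 2099) - 997765 = -1*2099 - 997765 = -2099 - 997765 = -999864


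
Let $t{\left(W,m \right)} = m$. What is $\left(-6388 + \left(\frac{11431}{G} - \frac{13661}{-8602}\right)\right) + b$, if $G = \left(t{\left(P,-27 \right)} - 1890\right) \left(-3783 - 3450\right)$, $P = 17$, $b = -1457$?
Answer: $- \frac{13176092757517}{1679893182} \approx -7843.4$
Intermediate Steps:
$G = 13865661$ ($G = \left(-27 - 1890\right) \left(-3783 - 3450\right) = \left(-1917\right) \left(-7233\right) = 13865661$)
$\left(-6388 + \left(\frac{11431}{G} - \frac{13661}{-8602}\right)\right) + b = \left(-6388 + \left(\frac{11431}{13865661} - \frac{13661}{-8602}\right)\right) - 1457 = \left(-6388 + \left(11431 \cdot \frac{1}{13865661} - - \frac{13661}{8602}\right)\right) - 1457 = \left(-6388 + \left(\frac{161}{195291} + \frac{13661}{8602}\right)\right) - 1457 = \left(-6388 + \frac{2669255273}{1679893182}\right) - 1457 = - \frac{10728488391343}{1679893182} - 1457 = - \frac{13176092757517}{1679893182}$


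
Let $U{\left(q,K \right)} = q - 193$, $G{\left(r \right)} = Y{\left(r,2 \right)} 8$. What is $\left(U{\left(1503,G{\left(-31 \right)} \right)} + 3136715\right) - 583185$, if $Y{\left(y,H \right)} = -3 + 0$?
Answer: $2554840$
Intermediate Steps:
$Y{\left(y,H \right)} = -3$
$G{\left(r \right)} = -24$ ($G{\left(r \right)} = \left(-3\right) 8 = -24$)
$U{\left(q,K \right)} = -193 + q$
$\left(U{\left(1503,G{\left(-31 \right)} \right)} + 3136715\right) - 583185 = \left(\left(-193 + 1503\right) + 3136715\right) - 583185 = \left(1310 + 3136715\right) - 583185 = 3138025 - 583185 = 2554840$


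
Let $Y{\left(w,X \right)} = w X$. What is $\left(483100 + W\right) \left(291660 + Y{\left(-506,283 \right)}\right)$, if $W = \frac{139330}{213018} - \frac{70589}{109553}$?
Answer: $\frac{836879510430130417528}{11668380477} \approx 7.1722 \cdot 10^{10}$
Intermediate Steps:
$Y{\left(w,X \right)} = X w$
$W = \frac{113645944}{11668380477}$ ($W = 139330 \cdot \frac{1}{213018} - \frac{70589}{109553} = \frac{69665}{106509} - \frac{70589}{109553} = \frac{113645944}{11668380477} \approx 0.0097397$)
$\left(483100 + W\right) \left(291660 + Y{\left(-506,283 \right)}\right) = \left(483100 + \frac{113645944}{11668380477}\right) \left(291660 + 283 \left(-506\right)\right) = \frac{5636994722084644 \left(291660 - 143198\right)}{11668380477} = \frac{5636994722084644}{11668380477} \cdot 148462 = \frac{836879510430130417528}{11668380477}$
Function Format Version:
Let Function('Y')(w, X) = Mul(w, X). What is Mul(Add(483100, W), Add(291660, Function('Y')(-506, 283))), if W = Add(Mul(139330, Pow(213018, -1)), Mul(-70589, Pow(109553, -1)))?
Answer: Rational(836879510430130417528, 11668380477) ≈ 7.1722e+10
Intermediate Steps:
Function('Y')(w, X) = Mul(X, w)
W = Rational(113645944, 11668380477) (W = Add(Mul(139330, Rational(1, 213018)), Mul(-70589, Rational(1, 109553))) = Add(Rational(69665, 106509), Rational(-70589, 109553)) = Rational(113645944, 11668380477) ≈ 0.0097397)
Mul(Add(483100, W), Add(291660, Function('Y')(-506, 283))) = Mul(Add(483100, Rational(113645944, 11668380477)), Add(291660, Mul(283, -506))) = Mul(Rational(5636994722084644, 11668380477), Add(291660, -143198)) = Mul(Rational(5636994722084644, 11668380477), 148462) = Rational(836879510430130417528, 11668380477)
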